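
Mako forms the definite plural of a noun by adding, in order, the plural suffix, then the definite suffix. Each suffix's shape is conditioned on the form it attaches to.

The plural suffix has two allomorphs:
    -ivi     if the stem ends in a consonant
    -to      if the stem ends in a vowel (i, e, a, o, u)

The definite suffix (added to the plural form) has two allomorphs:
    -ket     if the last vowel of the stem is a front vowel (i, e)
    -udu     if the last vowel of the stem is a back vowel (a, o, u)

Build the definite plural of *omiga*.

omigatoudu

Since the final sound of *omiga* is /a/ (a vowel), it takes -to, giving *omigato*.
Since the last vowel of the plural form *omigato* is /o/ (a back vowel), it takes -udu, giving *omigatoudu*.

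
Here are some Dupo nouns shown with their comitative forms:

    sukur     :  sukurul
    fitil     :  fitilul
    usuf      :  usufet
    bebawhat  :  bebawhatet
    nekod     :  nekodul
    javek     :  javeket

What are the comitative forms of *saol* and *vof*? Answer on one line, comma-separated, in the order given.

saolul, vofet

The alternation tracks the final consonant of the stem — -et when the stem ends in a voiceless consonant (*usuf*, *bebawhat*, *javek*); -ul when the stem ends in a voiced consonant (*sukur*, *fitil*, *nekod*).
*saol* — final consonant /l/ (voiced) → -ul → *saolul*.
The final consonant of *vof* is /f/, which is voiceless, so the suffix is -et, giving *vofet*.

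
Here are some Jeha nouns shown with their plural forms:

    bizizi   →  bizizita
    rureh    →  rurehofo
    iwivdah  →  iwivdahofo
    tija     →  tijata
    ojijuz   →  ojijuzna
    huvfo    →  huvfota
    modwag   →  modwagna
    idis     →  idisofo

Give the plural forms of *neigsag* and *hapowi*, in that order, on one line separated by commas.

The suffix is conditioned by the final sound: -ofo when the stem ends in a voiceless consonant (*rureh*, *iwivdah*, *idis*); -na when the stem ends in a voiced consonant (*ojijuz*, *modwag*); -ta when the stem ends in a vowel (*bizizi*, *tija*, *huvfo*).
*neigsag* — final sound /g/ (a voiced consonant) → -na → *neigsagna*.
*hapowi*: final sound = /i/, a vowel → -ta → *hapowita*.

neigsagna, hapowita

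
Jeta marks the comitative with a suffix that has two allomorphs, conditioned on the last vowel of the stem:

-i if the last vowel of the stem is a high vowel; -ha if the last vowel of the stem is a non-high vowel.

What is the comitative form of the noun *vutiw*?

vutiwi

The last vowel of *vutiw* is /i/, which is a high vowel, so the suffix is -i, giving *vutiwi*.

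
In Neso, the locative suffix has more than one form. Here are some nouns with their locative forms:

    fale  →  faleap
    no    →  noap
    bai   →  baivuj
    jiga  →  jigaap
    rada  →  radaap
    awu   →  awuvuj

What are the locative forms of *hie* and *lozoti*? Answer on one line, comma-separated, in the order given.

hieap, lozotivuj

The pattern is height harmony: -vuj when the last vowel of the stem is a high vowel (*bai*, *awu*); -ap when the last vowel of the stem is a non-high vowel (*fale*, *no*, *jiga*, *rada*).
*hie*: last vowel = /e/, a non-high vowel → -ap → *hieap*.
The last vowel of *lozoti* is /i/, which is a high vowel, so the suffix is -vuj, giving *lozotivuj*.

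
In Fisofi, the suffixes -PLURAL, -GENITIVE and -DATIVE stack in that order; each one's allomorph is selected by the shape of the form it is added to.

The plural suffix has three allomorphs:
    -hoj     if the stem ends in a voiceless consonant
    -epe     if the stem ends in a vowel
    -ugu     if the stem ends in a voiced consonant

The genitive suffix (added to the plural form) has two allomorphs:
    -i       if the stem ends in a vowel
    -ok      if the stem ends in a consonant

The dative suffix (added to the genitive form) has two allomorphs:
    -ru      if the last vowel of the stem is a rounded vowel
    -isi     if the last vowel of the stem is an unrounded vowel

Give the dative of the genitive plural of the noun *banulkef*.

banulkefhojokru

The final sound of *banulkef* is /f/, which is a voiceless consonant, so the plural suffix is -hoj, giving *banulkefhoj*.
The final sound of the plural form *banulkefhoj* is /j/, which is a consonant, so the genitive suffix is -ok, giving *banulkefhojok*.
The last vowel of the genitive form *banulkefhojok* is /o/, which is a rounded vowel, so the dative suffix is -ru, giving *banulkefhojokru*.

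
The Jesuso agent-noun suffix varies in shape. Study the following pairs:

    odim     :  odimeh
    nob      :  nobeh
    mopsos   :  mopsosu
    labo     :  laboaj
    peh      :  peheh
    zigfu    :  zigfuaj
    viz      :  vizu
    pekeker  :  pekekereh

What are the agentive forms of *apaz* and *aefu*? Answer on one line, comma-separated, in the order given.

apazu, aefuaj

The suffix is conditioned by the final sound: -u when the stem ends in a sibilant (*mopsos*, *viz*); -eh when the stem ends in a non-sibilant consonant (*odim*, *nob*, *peh*, *pekeker*); -aj when the stem ends in a vowel (*labo*, *zigfu*).
Since the final sound of *apaz* is /z/ (a sibilant), it takes -u, giving *apazu*.
Since the final sound of *aefu* is /u/ (a vowel), it takes -aj, giving *aefuaj*.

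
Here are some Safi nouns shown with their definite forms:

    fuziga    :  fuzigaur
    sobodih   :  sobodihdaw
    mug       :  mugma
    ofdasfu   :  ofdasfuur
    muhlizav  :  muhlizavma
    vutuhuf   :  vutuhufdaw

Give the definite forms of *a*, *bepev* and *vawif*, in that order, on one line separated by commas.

aur, bepevma, vawifdaw

The pattern is voicing of the final sound: -daw when the stem ends in a voiceless consonant (*sobodih*, *vutuhuf*); -ma when the stem ends in a voiced consonant (*mug*, *muhlizav*); -ur when the stem ends in a vowel (*fuziga*, *ofdasfu*).
*a* — final sound /a/ (a vowel) → -ur → *aur*.
Since the final sound of *bepev* is /v/ (a voiced consonant), it takes -ma, giving *bepevma*.
The final sound of *vawif* is /f/, which is a voiceless consonant, so the suffix is -daw, giving *vawifdaw*.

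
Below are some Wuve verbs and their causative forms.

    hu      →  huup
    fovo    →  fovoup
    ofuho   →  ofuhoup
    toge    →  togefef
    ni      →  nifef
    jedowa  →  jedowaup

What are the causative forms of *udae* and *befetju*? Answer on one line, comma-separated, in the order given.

Looking at the last vowel of each stem: -fef when the last vowel of the stem is a front vowel (*toge*, *ni*); -up when the last vowel of the stem is a back vowel (*hu*, *fovo*, *ofuho*, *jedowa*).
Since the last vowel of *udae* is /e/ (a front vowel), it takes -fef, giving *udaefef*.
Since the last vowel of *befetju* is /u/ (a back vowel), it takes -up, giving *befetjuup*.

udaefef, befetjuup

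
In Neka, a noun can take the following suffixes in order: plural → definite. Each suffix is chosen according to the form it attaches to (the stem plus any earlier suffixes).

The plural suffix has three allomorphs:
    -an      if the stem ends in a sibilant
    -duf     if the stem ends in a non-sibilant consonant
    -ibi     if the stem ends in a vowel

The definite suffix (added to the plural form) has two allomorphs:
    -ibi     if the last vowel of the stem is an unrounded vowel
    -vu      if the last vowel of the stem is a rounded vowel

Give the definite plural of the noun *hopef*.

The final sound of *hopef* is /f/, which is a non-sibilant consonant, so the plural suffix is -duf, giving *hopefduf*.
The last vowel of the plural form *hopefduf* is /u/, which is a rounded vowel, so the definite suffix is -vu, giving *hopefdufvu*.

hopefdufvu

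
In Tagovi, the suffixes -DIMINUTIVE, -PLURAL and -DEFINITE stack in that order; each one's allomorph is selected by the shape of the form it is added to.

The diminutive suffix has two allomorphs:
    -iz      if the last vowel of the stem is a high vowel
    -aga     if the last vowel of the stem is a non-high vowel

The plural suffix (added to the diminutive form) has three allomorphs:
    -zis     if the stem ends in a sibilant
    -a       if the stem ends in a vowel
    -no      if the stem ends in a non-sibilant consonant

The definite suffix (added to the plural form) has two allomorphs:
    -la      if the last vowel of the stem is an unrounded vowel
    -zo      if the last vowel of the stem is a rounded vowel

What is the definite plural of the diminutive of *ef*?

*ef*: last vowel = /e/, a non-high vowel → -aga → *efaga*.
Since the final sound of the diminutive form *efaga* is /a/ (a vowel), it takes -a, giving *efagaa*.
Since the last vowel of the plural form *efagaa* is /a/ (an unrounded vowel), it takes -la, giving *efagaala*.

efagaala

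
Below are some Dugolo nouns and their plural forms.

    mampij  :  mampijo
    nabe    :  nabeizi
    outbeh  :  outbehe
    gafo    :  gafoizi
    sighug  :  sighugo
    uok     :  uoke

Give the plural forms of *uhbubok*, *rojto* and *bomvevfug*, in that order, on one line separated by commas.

uhbuboke, rojtoizi, bomvevfugo

Looking at the final sound of each stem: -e when the stem ends in a voiceless consonant (*outbeh*, *uok*); -o when the stem ends in a voiced consonant (*mampij*, *sighug*); -izi when the stem ends in a vowel (*nabe*, *gafo*).
The final sound of *uhbubok* is /k/, which is a voiceless consonant, so the suffix is -e, giving *uhbuboke*.
*rojto*: final sound = /o/, a vowel → -izi → *rojtoizi*.
*bomvevfug*: final sound = /g/, a voiced consonant → -o → *bomvevfugo*.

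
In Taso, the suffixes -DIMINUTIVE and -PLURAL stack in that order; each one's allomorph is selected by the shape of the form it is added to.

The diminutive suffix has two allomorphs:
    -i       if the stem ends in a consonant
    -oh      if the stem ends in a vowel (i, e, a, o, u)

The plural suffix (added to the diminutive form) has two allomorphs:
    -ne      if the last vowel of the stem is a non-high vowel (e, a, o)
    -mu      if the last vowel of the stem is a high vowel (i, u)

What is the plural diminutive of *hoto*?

Since the final sound of *hoto* is /o/ (a vowel), it takes -oh, giving *hotooh*.
Since the last vowel of the diminutive form *hotooh* is /o/ (a non-high vowel), it takes -ne, giving *hotoohne*.

hotoohne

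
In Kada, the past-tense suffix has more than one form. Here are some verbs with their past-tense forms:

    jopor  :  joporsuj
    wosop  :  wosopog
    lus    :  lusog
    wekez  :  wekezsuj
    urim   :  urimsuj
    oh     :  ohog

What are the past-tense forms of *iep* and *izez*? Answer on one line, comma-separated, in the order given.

The pattern is voicing of the final consonant: -og when the stem ends in a voiceless consonant (*wosop*, *lus*, *oh*); -suj when the stem ends in a voiced consonant (*jopor*, *wekez*, *urim*).
The final consonant of *iep* is /p/, which is voiceless, so the suffix is -og, giving *iepog*.
The final consonant of *izez* is /z/, which is voiced, so the suffix is -suj, giving *izezsuj*.

iepog, izezsuj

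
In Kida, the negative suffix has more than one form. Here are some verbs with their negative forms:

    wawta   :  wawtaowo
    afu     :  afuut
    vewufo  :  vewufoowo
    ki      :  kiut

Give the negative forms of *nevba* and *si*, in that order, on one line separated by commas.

nevbaowo, siut

The pattern is height harmony: -ut when the last vowel of the stem is a high vowel (*afu*, *ki*); -owo when the last vowel of the stem is a non-high vowel (*wawta*, *vewufo*).
The last vowel of *nevba* is /a/, which is a non-high vowel, so the suffix is -owo, giving *nevbaowo*.
Since the last vowel of *si* is /i/ (a high vowel), it takes -ut, giving *siut*.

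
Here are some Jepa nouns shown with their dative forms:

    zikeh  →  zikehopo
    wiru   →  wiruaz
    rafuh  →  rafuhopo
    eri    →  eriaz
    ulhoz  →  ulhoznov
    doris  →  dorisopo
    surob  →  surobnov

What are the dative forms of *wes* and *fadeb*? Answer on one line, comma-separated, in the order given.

The alternation tracks the final sound of the stem — -opo when the stem ends in a voiceless consonant (*zikeh*, *rafuh*, *doris*); -nov when the stem ends in a voiced consonant (*ulhoz*, *surob*); -az when the stem ends in a vowel (*wiru*, *eri*).
Since the final sound of *wes* is /s/ (a voiceless consonant), it takes -opo, giving *wesopo*.
*fadeb*: final sound = /b/, a voiced consonant → -nov → *fadebnov*.

wesopo, fadebnov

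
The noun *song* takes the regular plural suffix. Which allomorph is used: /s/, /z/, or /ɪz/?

/z/

The stem *song* ends in a voiced non-sibilant sound.
The plural suffix surfaces as /ɪz/ after sibilants, /s/ after other voiceless consonants, and /z/ after other voiced sounds.
So the plural -s on *song* is pronounced /z/.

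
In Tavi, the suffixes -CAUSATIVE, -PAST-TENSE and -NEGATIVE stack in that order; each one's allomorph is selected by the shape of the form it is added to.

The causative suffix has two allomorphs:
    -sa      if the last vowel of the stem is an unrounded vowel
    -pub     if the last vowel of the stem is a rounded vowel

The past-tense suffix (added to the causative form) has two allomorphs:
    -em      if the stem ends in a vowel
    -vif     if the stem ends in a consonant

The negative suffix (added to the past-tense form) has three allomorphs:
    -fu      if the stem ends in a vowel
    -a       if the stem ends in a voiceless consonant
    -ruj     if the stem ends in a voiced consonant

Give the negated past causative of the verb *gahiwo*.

The last vowel of *gahiwo* is /o/, which is a rounded vowel, so the causative suffix is -pub, giving *gahiwopub*.
The final sound of the causative form *gahiwopub* is /b/, which is a consonant, so the past-tense suffix is -vif, giving *gahiwopubvif*.
The past-tense form *gahiwopubvif* — final sound /f/ (a voiceless consonant) → -a → *gahiwopubvifa*.

gahiwopubvifa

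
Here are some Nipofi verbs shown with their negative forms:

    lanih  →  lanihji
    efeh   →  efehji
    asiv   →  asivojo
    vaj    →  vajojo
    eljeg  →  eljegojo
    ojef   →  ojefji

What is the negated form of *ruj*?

rujojo

Looking at the final consonant of each stem: -ji when the stem ends in a voiceless consonant (*lanih*, *efeh*, *ojef*); -ojo when the stem ends in a voiced consonant (*asiv*, *vaj*, *eljeg*).
The final consonant of *ruj* is /j/, which is voiced, so the suffix is -ojo, giving *rujojo*.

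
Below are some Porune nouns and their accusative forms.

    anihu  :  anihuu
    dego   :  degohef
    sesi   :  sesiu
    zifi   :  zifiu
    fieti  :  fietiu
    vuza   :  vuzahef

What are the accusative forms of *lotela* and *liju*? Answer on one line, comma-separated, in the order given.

The pattern is height harmony: -u when the last vowel of the stem is a high vowel (*anihu*, *sesi*, *zifi*, *fieti*); -hef when the last vowel of the stem is a non-high vowel (*dego*, *vuza*).
The last vowel of *lotela* is /a/, which is a non-high vowel, so the suffix is -hef, giving *lotelahef*.
Since the last vowel of *liju* is /u/ (a high vowel), it takes -u, giving *lijuu*.

lotelahef, lijuu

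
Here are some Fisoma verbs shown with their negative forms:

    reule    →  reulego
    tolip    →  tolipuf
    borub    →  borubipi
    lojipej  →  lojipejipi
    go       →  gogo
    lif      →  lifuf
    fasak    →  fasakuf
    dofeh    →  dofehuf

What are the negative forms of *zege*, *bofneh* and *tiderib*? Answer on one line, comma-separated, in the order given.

zegego, bofnehuf, tideribipi

The pattern is voicing of the final sound: -uf when the stem ends in a voiceless consonant (*tolip*, *lif*, *fasak*, *dofeh*); -ipi when the stem ends in a voiced consonant (*borub*, *lojipej*); -go when the stem ends in a vowel (*reule*, *go*).
*zege*: final sound = /e/, a vowel → -go → *zegego*.
*bofneh*: final sound = /h/, a voiceless consonant → -uf → *bofnehuf*.
*tiderib*: final sound = /b/, a voiced consonant → -ipi → *tideribipi*.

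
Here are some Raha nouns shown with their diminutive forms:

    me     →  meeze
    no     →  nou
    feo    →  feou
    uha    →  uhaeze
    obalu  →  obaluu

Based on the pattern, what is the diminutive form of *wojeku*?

Looking at the last vowel of each stem: -u when the last vowel of the stem is a rounded vowel (*no*, *feo*, *obalu*); -eze when the last vowel of the stem is an unrounded vowel (*me*, *uha*).
Since the last vowel of *wojeku* is /u/ (a rounded vowel), it takes -u, giving *wojekuu*.

wojekuu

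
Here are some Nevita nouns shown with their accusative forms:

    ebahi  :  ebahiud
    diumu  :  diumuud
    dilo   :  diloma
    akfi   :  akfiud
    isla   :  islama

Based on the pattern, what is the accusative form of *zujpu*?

The suffix is conditioned by the last vowel: -ud when the last vowel of the stem is a high vowel (*ebahi*, *diumu*, *akfi*); -ma when the last vowel of the stem is a non-high vowel (*dilo*, *isla*).
The last vowel of *zujpu* is /u/, which is a high vowel, so the suffix is -ud, giving *zujpuud*.

zujpuud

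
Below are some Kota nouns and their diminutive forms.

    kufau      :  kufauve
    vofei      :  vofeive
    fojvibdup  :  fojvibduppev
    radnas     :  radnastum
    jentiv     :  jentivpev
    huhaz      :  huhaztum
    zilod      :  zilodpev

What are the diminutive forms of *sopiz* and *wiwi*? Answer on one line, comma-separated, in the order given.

sopiztum, wiwive

Looking at the final sound of each stem: -tum when the stem ends in a sibilant (*radnas*, *huhaz*); -pev when the stem ends in a non-sibilant consonant (*fojvibdup*, *jentiv*, *zilod*); -ve when the stem ends in a vowel (*kufau*, *vofei*).
Since the final sound of *sopiz* is /z/ (a sibilant), it takes -tum, giving *sopiztum*.
*wiwi* — final sound /i/ (a vowel) → -ve → *wiwive*.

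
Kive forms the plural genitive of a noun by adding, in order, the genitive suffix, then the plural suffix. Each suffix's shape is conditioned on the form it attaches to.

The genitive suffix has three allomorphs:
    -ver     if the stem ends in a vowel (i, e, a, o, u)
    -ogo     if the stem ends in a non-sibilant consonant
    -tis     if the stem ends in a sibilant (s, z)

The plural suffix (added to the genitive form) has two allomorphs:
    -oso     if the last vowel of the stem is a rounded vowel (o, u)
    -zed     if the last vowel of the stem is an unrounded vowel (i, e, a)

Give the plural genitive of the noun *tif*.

tifogooso

Since the final sound of *tif* is /f/ (a non-sibilant consonant), it takes -ogo, giving *tifogo*.
The last vowel of the genitive form *tifogo* is /o/, which is a rounded vowel, so the plural suffix is -oso, giving *tifogooso*.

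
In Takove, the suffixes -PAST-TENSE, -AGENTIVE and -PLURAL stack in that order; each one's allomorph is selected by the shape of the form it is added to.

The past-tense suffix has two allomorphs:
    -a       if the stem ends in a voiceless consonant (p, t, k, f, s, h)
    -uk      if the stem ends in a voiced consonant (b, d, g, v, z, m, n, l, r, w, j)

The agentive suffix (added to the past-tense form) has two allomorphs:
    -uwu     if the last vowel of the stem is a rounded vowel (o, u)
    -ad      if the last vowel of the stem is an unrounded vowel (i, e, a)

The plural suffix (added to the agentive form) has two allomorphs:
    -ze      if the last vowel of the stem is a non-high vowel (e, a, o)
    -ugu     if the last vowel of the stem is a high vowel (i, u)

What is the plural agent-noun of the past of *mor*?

morukuwuugu

Since the final consonant of *mor* is /r/ (voiced), it takes -uk, giving *moruk*.
The past-tense form *moruk*: last vowel = /u/, a rounded vowel → -uwu → *morukuwu*.
Since the last vowel of the agentive form *morukuwu* is /u/ (a high vowel), it takes -ugu, giving *morukuwuugu*.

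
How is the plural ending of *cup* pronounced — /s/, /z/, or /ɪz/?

/s/

The stem *cup* ends in a voiceless non-sibilant consonant.
The plural suffix surfaces as /ɪz/ after sibilants, /s/ after other voiceless consonants, and /z/ after other voiced sounds.
So the plural -s on *cup* is pronounced /s/.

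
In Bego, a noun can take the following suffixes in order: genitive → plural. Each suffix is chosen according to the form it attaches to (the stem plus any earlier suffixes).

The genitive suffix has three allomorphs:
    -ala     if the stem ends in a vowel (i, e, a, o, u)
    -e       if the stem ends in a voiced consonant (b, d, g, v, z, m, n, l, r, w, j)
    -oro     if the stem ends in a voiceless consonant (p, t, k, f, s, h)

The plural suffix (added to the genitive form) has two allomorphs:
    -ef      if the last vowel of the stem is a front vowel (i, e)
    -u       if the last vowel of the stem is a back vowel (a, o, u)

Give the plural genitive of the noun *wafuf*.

*wafuf* — final sound /f/ (a voiceless consonant) → -oro → *wafuforo*.
Since the last vowel of the genitive form *wafuforo* is /o/ (a back vowel), it takes -u, giving *wafuforou*.

wafuforou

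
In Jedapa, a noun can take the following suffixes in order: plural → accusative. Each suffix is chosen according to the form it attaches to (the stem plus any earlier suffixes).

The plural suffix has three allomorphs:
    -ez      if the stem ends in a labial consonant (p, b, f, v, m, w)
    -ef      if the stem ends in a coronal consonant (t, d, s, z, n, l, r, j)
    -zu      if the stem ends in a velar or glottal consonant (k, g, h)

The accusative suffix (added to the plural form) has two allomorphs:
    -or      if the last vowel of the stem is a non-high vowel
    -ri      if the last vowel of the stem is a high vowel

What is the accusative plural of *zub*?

The final consonant of *zub* is /b/, which is labial, so the plural suffix is -ez, giving *zubez*.
The plural form *zubez*: last vowel = /e/, a non-high vowel → -or → *zubezor*.

zubezor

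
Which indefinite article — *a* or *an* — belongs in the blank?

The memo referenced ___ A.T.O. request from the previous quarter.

an

The indefinite article is chosen by the initial *sound* of the following word, not its spelling.
The initialism *A.T.O.* is read letter by letter; the first letter, A, is pronounced /eɪ/, which begins with a vowel sound.
So the article is *an*: The memo referenced an A.T.O. request from the previous quarter.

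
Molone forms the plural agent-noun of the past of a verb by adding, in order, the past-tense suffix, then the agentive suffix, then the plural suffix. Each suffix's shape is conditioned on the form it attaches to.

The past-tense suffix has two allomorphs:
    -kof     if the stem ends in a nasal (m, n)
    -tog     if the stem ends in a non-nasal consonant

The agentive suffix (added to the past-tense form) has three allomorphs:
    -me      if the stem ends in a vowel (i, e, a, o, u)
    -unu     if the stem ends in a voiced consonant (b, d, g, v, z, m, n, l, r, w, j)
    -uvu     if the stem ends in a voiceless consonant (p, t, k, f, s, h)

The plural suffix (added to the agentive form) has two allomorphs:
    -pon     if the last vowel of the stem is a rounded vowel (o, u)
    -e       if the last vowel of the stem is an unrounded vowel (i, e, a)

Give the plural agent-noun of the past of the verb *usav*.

usavtogunupon

Since the final consonant of *usav* is /v/ (non-nasal), it takes -tog, giving *usavtog*.
The past-tense form *usavtog*: final sound = /g/, a voiced consonant → -unu → *usavtogunu*.
The last vowel of the agentive form *usavtogunu* is /u/, which is a rounded vowel, so the plural suffix is -pon, giving *usavtogunupon*.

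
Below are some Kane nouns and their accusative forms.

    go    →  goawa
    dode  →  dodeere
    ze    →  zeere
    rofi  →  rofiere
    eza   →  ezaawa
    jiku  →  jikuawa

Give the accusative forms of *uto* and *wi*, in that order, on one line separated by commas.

The pattern is front/back vowel harmony: -ere when the last vowel of the stem is a front vowel (*dode*, *ze*, *rofi*); -awa when the last vowel of the stem is a back vowel (*go*, *eza*, *jiku*).
*uto* — last vowel /o/ (a back vowel) → -awa → *utoawa*.
*wi* — last vowel /i/ (a front vowel) → -ere → *wiere*.

utoawa, wiere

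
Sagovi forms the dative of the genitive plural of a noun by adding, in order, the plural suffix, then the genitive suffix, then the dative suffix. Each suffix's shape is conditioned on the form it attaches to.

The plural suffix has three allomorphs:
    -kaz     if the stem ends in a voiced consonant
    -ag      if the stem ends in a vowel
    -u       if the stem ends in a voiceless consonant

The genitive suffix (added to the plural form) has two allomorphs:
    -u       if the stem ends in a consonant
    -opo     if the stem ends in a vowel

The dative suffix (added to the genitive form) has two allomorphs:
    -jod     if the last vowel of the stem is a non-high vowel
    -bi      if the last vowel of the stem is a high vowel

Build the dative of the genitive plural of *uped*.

upedkazubi

Since the final sound of *uped* is /d/ (a voiced consonant), it takes -kaz, giving *upedkaz*.
Since the final sound of the plural form *upedkaz* is /z/ (a consonant), it takes -u, giving *upedkazu*.
Since the last vowel of the genitive form *upedkazu* is /u/ (a high vowel), it takes -bi, giving *upedkazubi*.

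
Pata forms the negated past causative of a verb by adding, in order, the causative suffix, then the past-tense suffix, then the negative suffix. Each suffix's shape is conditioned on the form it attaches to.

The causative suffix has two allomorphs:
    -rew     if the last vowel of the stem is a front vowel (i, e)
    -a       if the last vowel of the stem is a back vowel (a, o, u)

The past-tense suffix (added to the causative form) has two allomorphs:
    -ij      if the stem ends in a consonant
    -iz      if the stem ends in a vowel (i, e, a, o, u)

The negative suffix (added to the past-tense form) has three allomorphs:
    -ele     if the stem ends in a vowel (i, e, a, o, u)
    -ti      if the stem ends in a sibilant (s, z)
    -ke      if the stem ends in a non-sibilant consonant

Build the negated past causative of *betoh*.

betohaizti

The last vowel of *betoh* is /o/, which is a back vowel, so the causative suffix is -a, giving *betoha*.
The final sound of the causative form *betoha* is /a/, which is a vowel, so the past-tense suffix is -iz, giving *betohaiz*.
The final sound of the past-tense form *betohaiz* is /z/, which is a sibilant, so the negative suffix is -ti, giving *betohaizti*.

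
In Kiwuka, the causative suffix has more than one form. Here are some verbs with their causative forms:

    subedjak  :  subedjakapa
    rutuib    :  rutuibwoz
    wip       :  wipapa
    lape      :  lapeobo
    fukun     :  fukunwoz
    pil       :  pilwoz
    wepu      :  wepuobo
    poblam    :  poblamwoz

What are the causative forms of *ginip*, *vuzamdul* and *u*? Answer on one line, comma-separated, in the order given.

The suffix is conditioned by the final sound: -apa when the stem ends in a voiceless consonant (*subedjak*, *wip*); -woz when the stem ends in a voiced consonant (*rutuib*, *fukun*, *pil*, *poblam*); -obo when the stem ends in a vowel (*lape*, *wepu*).
Since the final sound of *ginip* is /p/ (a voiceless consonant), it takes -apa, giving *ginipapa*.
*vuzamdul*: final sound = /l/, a voiced consonant → -woz → *vuzamdulwoz*.
Since the final sound of *u* is /u/ (a vowel), it takes -obo, giving *uobo*.

ginipapa, vuzamdulwoz, uobo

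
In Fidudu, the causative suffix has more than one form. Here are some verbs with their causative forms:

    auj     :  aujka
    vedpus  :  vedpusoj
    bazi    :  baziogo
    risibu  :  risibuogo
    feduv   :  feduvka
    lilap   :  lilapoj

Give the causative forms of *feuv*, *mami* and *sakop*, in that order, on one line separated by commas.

The pattern is voicing of the final sound: -oj when the stem ends in a voiceless consonant (*vedpus*, *lilap*); -ka when the stem ends in a voiced consonant (*auj*, *feduv*); -ogo when the stem ends in a vowel (*bazi*, *risibu*).
Since the final sound of *feuv* is /v/ (a voiced consonant), it takes -ka, giving *feuvka*.
*mami*: final sound = /i/, a vowel → -ogo → *mamiogo*.
*sakop* — final sound /p/ (a voiceless consonant) → -oj → *sakopoj*.

feuvka, mamiogo, sakopoj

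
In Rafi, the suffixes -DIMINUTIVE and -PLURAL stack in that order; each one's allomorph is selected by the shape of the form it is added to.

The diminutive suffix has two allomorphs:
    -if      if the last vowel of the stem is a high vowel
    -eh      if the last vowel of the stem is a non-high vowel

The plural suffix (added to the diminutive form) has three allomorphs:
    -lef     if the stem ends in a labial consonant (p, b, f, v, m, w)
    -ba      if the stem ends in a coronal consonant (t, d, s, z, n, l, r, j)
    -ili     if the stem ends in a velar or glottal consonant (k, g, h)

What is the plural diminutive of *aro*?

aroehili

*aro*: last vowel = /o/, a non-high vowel → -eh → *aroeh*.
The diminutive form *aroeh* — final consonant /h/ (velar/glottal) → -ili → *aroehili*.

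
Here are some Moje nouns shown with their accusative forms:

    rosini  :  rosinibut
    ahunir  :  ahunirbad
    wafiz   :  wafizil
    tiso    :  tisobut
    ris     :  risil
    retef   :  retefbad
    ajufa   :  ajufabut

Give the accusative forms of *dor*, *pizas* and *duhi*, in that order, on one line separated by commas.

The pattern is sibilance of the final sound: -il when the stem ends in a sibilant (*wafiz*, *ris*); -bad when the stem ends in a non-sibilant consonant (*ahunir*, *retef*); -but when the stem ends in a vowel (*rosini*, *tiso*, *ajufa*).
Since the final sound of *dor* is /r/ (a non-sibilant consonant), it takes -bad, giving *dorbad*.
The final sound of *pizas* is /s/, which is a sibilant, so the suffix is -il, giving *pizasil*.
*duhi*: final sound = /i/, a vowel → -but → *duhibut*.

dorbad, pizasil, duhibut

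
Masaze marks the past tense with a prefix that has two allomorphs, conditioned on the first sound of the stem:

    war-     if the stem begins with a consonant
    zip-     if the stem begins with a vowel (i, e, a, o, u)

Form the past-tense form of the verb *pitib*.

warpitib

The first sound of *pitib* is /p/, which is a consonant, so the prefix is war-, giving *warpitib*.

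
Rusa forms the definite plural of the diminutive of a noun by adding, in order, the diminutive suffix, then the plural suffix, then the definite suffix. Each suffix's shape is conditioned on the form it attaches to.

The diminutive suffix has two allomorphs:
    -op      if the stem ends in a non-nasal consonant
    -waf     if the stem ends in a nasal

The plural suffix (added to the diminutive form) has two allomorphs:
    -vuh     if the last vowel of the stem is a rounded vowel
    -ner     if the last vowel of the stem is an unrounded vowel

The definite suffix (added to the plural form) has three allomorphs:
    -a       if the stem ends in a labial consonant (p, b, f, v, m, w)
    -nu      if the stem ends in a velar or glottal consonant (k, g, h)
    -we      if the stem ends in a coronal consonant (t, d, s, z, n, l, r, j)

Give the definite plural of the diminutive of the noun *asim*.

The final consonant of *asim* is /m/, which is a nasal, so the diminutive suffix is -waf, giving *asimwaf*.
The last vowel of the diminutive form *asimwaf* is /a/, which is an unrounded vowel, so the plural suffix is -ner, giving *asimwafner*.
The plural form *asimwafner*: final consonant = /r/, coronal → -we → *asimwafnerwe*.

asimwafnerwe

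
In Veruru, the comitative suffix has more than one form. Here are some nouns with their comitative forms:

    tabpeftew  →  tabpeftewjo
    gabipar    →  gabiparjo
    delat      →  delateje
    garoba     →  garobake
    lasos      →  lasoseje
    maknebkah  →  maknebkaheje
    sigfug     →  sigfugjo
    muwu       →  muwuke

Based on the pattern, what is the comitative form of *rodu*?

roduke

Looking at the final sound of each stem: -eje when the stem ends in a voiceless consonant (*delat*, *lasos*, *maknebkah*); -jo when the stem ends in a voiced consonant (*tabpeftew*, *gabipar*, *sigfug*); -ke when the stem ends in a vowel (*garoba*, *muwu*).
Since the final sound of *rodu* is /u/ (a vowel), it takes -ke, giving *roduke*.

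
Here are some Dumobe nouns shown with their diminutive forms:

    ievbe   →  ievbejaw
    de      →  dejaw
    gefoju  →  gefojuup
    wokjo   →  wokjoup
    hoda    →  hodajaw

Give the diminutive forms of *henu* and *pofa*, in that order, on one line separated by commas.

The suffix is conditioned by the last vowel: -up when the last vowel of the stem is a rounded vowel (*gefoju*, *wokjo*); -jaw when the last vowel of the stem is an unrounded vowel (*ievbe*, *de*, *hoda*).
*henu*: last vowel = /u/, a rounded vowel → -up → *henuup*.
Since the last vowel of *pofa* is /a/ (an unrounded vowel), it takes -jaw, giving *pofajaw*.

henuup, pofajaw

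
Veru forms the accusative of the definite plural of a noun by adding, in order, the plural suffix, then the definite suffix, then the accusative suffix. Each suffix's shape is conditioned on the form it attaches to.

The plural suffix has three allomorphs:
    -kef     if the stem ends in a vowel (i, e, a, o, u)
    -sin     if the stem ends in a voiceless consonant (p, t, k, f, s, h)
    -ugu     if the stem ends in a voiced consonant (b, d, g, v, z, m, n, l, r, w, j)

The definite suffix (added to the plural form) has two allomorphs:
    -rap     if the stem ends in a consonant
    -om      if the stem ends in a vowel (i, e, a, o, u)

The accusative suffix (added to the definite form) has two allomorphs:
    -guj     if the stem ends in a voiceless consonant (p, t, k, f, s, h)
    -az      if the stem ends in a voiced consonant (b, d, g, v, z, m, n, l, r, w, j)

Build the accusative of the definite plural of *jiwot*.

*jiwot*: final sound = /t/, a voiceless consonant → -sin → *jiwotsin*.
The plural form *jiwotsin*: final sound = /n/, a consonant → -rap → *jiwotsinrap*.
The definite form *jiwotsinrap* — final consonant /p/ (voiceless) → -guj → *jiwotsinrapguj*.

jiwotsinrapguj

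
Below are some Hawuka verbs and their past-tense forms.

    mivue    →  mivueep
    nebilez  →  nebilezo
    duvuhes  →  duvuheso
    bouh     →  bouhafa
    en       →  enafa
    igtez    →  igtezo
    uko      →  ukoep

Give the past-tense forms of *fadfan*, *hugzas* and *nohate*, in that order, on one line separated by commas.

fadfanafa, hugzaso, nohateep

The suffix is conditioned by the final sound: -o when the stem ends in a sibilant (*nebilez*, *duvuhes*, *igtez*); -afa when the stem ends in a non-sibilant consonant (*bouh*, *en*); -ep when the stem ends in a vowel (*mivue*, *uko*).
Since the final sound of *fadfan* is /n/ (a non-sibilant consonant), it takes -afa, giving *fadfanafa*.
Since the final sound of *hugzas* is /s/ (a sibilant), it takes -o, giving *hugzaso*.
*nohate* — final sound /e/ (a vowel) → -ep → *nohateep*.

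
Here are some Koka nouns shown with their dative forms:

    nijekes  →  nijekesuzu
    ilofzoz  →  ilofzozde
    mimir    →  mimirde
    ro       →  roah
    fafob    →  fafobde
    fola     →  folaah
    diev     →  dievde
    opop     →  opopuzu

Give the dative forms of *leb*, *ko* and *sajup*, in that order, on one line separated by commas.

lebde, koah, sajupuzu

The pattern is voicing of the final sound: -uzu when the stem ends in a voiceless consonant (*nijekes*, *opop*); -de when the stem ends in a voiced consonant (*ilofzoz*, *mimir*, *fafob*, *diev*); -ah when the stem ends in a vowel (*ro*, *fola*).
*leb*: final sound = /b/, a voiced consonant → -de → *lebde*.
The final sound of *ko* is /o/, which is a vowel, so the suffix is -ah, giving *koah*.
The final sound of *sajup* is /p/, which is a voiceless consonant, so the suffix is -uzu, giving *sajupuzu*.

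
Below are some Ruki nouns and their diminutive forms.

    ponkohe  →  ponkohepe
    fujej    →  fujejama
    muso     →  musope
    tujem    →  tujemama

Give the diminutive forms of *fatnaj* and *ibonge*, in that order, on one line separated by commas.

fatnajama, ibongepe

The alternation tracks the final sound of the stem — -ama when the stem ends in a consonant (*fujej*, *tujem*); -pe when the stem ends in a vowel (*ponkohe*, *muso*).
Since the final sound of *fatnaj* is /j/ (a consonant), it takes -ama, giving *fatnajama*.
Since the final sound of *ibonge* is /e/ (a vowel), it takes -pe, giving *ibongepe*.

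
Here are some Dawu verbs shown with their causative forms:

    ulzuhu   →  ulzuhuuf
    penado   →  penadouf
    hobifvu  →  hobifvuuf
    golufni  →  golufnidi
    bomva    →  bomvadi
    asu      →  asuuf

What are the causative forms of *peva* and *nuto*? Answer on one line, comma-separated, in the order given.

Looking at the last vowel of each stem: -uf when the last vowel of the stem is a rounded vowel (*ulzuhu*, *penado*, *hobifvu*, *asu*); -di when the last vowel of the stem is an unrounded vowel (*golufni*, *bomva*).
Since the last vowel of *peva* is /a/ (an unrounded vowel), it takes -di, giving *pevadi*.
*nuto* — last vowel /o/ (a rounded vowel) → -uf → *nutouf*.

pevadi, nutouf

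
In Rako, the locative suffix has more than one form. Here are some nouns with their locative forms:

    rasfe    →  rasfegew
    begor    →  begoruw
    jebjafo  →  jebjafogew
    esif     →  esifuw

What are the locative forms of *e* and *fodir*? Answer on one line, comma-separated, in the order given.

The alternation tracks the final sound of the stem — -uw when the stem ends in a consonant (*begor*, *esif*); -gew when the stem ends in a vowel (*rasfe*, *jebjafo*).
*e*: final sound = /e/, a vowel → -gew → *egew*.
*fodir* — final sound /r/ (a consonant) → -uw → *fodiruw*.

egew, fodiruw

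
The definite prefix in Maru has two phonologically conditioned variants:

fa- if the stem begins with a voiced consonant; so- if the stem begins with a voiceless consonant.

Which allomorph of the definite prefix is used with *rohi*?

*rohi* — first consonant /r/ (voiced) → fa-.

fa-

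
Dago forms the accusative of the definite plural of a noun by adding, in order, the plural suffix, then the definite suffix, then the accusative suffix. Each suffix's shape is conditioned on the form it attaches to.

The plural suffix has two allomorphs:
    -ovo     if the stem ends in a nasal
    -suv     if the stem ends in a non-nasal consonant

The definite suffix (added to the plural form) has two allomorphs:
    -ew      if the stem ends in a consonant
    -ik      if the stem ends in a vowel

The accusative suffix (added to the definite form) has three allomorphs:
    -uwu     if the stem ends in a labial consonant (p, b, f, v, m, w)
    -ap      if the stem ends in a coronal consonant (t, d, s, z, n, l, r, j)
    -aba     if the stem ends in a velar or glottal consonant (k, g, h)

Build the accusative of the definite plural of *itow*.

The final consonant of *itow* is /w/, which is non-nasal, so the plural suffix is -suv, giving *itowsuv*.
Since the final sound of the plural form *itowsuv* is /v/ (a consonant), it takes -ew, giving *itowsuvew*.
The definite form *itowsuvew* — final consonant /w/ (labial) → -uwu → *itowsuvewuwu*.

itowsuvewuwu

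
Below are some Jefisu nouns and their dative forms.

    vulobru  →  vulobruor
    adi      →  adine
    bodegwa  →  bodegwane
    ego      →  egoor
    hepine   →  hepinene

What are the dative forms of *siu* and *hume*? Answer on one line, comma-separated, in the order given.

siuor, humene

The alternation tracks the last vowel of the stem — -or when the last vowel of the stem is a rounded vowel (*vulobru*, *ego*); -ne when the last vowel of the stem is an unrounded vowel (*adi*, *bodegwa*, *hepine*).
Since the last vowel of *siu* is /u/ (a rounded vowel), it takes -or, giving *siuor*.
*hume*: last vowel = /e/, an unrounded vowel → -ne → *humene*.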